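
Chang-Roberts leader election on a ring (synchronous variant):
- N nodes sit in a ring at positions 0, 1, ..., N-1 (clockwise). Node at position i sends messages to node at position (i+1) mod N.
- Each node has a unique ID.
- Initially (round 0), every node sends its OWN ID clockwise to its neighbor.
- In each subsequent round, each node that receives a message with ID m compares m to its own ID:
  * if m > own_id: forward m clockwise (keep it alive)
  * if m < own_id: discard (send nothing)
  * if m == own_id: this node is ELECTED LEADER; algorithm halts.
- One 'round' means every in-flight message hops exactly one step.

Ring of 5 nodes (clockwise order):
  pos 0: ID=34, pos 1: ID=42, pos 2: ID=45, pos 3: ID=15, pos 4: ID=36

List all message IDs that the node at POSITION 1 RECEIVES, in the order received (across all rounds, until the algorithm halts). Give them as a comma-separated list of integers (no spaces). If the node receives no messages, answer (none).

Answer: 34,36,45

Derivation:
Round 1: pos1(id42) recv 34: drop; pos2(id45) recv 42: drop; pos3(id15) recv 45: fwd; pos4(id36) recv 15: drop; pos0(id34) recv 36: fwd
Round 2: pos4(id36) recv 45: fwd; pos1(id42) recv 36: drop
Round 3: pos0(id34) recv 45: fwd
Round 4: pos1(id42) recv 45: fwd
Round 5: pos2(id45) recv 45: ELECTED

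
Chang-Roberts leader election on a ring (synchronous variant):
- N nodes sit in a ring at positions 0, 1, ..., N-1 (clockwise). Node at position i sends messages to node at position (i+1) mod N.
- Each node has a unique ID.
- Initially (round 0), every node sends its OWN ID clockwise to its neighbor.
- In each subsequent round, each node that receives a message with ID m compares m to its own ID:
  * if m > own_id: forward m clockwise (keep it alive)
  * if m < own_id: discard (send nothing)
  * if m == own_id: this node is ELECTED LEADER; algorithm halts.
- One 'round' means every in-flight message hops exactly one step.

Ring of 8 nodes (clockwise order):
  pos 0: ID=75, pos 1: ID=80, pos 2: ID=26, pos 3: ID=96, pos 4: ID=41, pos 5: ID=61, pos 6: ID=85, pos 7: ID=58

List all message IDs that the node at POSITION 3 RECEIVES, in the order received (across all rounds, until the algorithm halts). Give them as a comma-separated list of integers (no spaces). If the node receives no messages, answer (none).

Answer: 26,80,85,96

Derivation:
Round 1: pos1(id80) recv 75: drop; pos2(id26) recv 80: fwd; pos3(id96) recv 26: drop; pos4(id41) recv 96: fwd; pos5(id61) recv 41: drop; pos6(id85) recv 61: drop; pos7(id58) recv 85: fwd; pos0(id75) recv 58: drop
Round 2: pos3(id96) recv 80: drop; pos5(id61) recv 96: fwd; pos0(id75) recv 85: fwd
Round 3: pos6(id85) recv 96: fwd; pos1(id80) recv 85: fwd
Round 4: pos7(id58) recv 96: fwd; pos2(id26) recv 85: fwd
Round 5: pos0(id75) recv 96: fwd; pos3(id96) recv 85: drop
Round 6: pos1(id80) recv 96: fwd
Round 7: pos2(id26) recv 96: fwd
Round 8: pos3(id96) recv 96: ELECTED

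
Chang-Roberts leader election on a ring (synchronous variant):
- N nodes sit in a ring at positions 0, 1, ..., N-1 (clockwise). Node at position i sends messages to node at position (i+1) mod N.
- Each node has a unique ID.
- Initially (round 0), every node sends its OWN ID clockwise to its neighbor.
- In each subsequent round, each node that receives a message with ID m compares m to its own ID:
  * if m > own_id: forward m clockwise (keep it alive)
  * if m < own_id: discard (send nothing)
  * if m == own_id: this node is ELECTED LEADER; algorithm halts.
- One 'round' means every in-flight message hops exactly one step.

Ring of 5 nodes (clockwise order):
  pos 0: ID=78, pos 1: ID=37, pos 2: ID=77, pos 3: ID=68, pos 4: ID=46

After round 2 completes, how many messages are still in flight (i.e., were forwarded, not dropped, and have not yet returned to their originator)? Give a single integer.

Round 1: pos1(id37) recv 78: fwd; pos2(id77) recv 37: drop; pos3(id68) recv 77: fwd; pos4(id46) recv 68: fwd; pos0(id78) recv 46: drop
Round 2: pos2(id77) recv 78: fwd; pos4(id46) recv 77: fwd; pos0(id78) recv 68: drop
After round 2: 2 messages still in flight

Answer: 2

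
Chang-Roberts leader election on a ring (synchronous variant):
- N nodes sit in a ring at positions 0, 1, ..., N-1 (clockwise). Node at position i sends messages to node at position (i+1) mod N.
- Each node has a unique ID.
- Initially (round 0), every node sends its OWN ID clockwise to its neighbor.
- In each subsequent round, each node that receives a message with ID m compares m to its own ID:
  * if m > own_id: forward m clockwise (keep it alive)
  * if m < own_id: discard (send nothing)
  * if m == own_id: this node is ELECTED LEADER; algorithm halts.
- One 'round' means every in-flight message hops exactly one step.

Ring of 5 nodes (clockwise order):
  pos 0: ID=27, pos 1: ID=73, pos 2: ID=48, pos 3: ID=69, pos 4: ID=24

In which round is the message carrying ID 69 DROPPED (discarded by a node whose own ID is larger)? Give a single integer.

Round 1: pos1(id73) recv 27: drop; pos2(id48) recv 73: fwd; pos3(id69) recv 48: drop; pos4(id24) recv 69: fwd; pos0(id27) recv 24: drop
Round 2: pos3(id69) recv 73: fwd; pos0(id27) recv 69: fwd
Round 3: pos4(id24) recv 73: fwd; pos1(id73) recv 69: drop
Round 4: pos0(id27) recv 73: fwd
Round 5: pos1(id73) recv 73: ELECTED
Message ID 69 originates at pos 3; dropped at pos 1 in round 3

Answer: 3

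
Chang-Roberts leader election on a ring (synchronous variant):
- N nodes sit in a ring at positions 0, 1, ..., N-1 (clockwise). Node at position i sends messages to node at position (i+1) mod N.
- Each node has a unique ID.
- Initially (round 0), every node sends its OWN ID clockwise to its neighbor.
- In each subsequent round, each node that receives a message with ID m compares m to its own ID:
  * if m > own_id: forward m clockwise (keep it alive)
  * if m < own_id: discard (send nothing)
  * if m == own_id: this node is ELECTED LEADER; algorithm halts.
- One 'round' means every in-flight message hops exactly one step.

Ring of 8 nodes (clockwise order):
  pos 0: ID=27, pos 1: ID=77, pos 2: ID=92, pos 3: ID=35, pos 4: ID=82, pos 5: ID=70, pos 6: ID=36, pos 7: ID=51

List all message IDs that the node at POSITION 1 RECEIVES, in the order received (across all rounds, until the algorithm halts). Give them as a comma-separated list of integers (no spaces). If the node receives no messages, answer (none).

Answer: 27,51,70,82,92

Derivation:
Round 1: pos1(id77) recv 27: drop; pos2(id92) recv 77: drop; pos3(id35) recv 92: fwd; pos4(id82) recv 35: drop; pos5(id70) recv 82: fwd; pos6(id36) recv 70: fwd; pos7(id51) recv 36: drop; pos0(id27) recv 51: fwd
Round 2: pos4(id82) recv 92: fwd; pos6(id36) recv 82: fwd; pos7(id51) recv 70: fwd; pos1(id77) recv 51: drop
Round 3: pos5(id70) recv 92: fwd; pos7(id51) recv 82: fwd; pos0(id27) recv 70: fwd
Round 4: pos6(id36) recv 92: fwd; pos0(id27) recv 82: fwd; pos1(id77) recv 70: drop
Round 5: pos7(id51) recv 92: fwd; pos1(id77) recv 82: fwd
Round 6: pos0(id27) recv 92: fwd; pos2(id92) recv 82: drop
Round 7: pos1(id77) recv 92: fwd
Round 8: pos2(id92) recv 92: ELECTED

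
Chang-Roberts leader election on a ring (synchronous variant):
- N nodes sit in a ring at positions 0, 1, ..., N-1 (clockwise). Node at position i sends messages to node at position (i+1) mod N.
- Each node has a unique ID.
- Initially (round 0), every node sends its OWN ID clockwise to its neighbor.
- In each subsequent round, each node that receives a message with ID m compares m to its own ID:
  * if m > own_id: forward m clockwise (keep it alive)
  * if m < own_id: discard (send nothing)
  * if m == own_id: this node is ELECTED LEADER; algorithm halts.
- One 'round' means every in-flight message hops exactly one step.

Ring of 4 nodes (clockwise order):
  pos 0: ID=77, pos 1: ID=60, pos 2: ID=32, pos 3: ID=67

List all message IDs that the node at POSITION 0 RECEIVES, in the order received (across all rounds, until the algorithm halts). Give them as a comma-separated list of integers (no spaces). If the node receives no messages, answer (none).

Round 1: pos1(id60) recv 77: fwd; pos2(id32) recv 60: fwd; pos3(id67) recv 32: drop; pos0(id77) recv 67: drop
Round 2: pos2(id32) recv 77: fwd; pos3(id67) recv 60: drop
Round 3: pos3(id67) recv 77: fwd
Round 4: pos0(id77) recv 77: ELECTED

Answer: 67,77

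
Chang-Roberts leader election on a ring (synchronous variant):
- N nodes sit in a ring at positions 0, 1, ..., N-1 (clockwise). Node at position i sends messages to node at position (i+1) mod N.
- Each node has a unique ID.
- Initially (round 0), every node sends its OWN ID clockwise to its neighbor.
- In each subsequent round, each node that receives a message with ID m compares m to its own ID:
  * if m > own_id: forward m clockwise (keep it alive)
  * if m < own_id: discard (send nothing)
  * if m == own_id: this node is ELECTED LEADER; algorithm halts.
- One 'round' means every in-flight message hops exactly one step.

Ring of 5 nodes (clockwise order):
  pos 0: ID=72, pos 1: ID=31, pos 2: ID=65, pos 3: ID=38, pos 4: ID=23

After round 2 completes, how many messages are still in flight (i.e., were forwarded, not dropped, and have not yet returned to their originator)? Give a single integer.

Round 1: pos1(id31) recv 72: fwd; pos2(id65) recv 31: drop; pos3(id38) recv 65: fwd; pos4(id23) recv 38: fwd; pos0(id72) recv 23: drop
Round 2: pos2(id65) recv 72: fwd; pos4(id23) recv 65: fwd; pos0(id72) recv 38: drop
After round 2: 2 messages still in flight

Answer: 2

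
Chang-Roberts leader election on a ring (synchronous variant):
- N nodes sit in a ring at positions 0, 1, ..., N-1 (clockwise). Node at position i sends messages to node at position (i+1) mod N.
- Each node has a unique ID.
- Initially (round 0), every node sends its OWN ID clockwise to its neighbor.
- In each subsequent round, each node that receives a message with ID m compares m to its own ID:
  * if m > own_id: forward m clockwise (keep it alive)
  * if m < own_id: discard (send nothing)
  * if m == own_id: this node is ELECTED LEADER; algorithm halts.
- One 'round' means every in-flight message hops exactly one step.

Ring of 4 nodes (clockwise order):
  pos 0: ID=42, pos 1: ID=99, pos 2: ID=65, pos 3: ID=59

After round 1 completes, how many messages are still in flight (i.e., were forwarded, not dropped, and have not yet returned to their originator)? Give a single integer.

Answer: 3

Derivation:
Round 1: pos1(id99) recv 42: drop; pos2(id65) recv 99: fwd; pos3(id59) recv 65: fwd; pos0(id42) recv 59: fwd
After round 1: 3 messages still in flight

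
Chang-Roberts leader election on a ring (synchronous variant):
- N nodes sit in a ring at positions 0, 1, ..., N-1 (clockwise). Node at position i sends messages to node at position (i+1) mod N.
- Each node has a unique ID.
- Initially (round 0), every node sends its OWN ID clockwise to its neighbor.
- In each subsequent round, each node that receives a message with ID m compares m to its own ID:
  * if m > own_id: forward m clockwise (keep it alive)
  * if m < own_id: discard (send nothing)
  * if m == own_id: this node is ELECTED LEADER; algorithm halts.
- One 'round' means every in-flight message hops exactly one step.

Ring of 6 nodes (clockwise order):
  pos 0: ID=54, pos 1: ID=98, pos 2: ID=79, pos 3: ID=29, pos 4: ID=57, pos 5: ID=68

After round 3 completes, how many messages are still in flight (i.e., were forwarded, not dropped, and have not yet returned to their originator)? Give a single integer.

Round 1: pos1(id98) recv 54: drop; pos2(id79) recv 98: fwd; pos3(id29) recv 79: fwd; pos4(id57) recv 29: drop; pos5(id68) recv 57: drop; pos0(id54) recv 68: fwd
Round 2: pos3(id29) recv 98: fwd; pos4(id57) recv 79: fwd; pos1(id98) recv 68: drop
Round 3: pos4(id57) recv 98: fwd; pos5(id68) recv 79: fwd
After round 3: 2 messages still in flight

Answer: 2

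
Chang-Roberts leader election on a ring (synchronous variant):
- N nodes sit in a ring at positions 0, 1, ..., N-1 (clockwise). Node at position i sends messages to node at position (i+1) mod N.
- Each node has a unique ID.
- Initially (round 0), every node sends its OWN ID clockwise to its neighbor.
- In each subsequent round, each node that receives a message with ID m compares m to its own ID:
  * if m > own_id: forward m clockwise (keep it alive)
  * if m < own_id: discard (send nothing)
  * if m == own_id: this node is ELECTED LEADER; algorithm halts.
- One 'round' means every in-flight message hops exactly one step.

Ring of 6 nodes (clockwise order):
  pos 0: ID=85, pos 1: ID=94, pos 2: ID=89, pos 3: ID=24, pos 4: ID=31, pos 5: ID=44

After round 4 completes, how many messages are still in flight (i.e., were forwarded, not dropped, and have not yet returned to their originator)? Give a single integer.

Answer: 2

Derivation:
Round 1: pos1(id94) recv 85: drop; pos2(id89) recv 94: fwd; pos3(id24) recv 89: fwd; pos4(id31) recv 24: drop; pos5(id44) recv 31: drop; pos0(id85) recv 44: drop
Round 2: pos3(id24) recv 94: fwd; pos4(id31) recv 89: fwd
Round 3: pos4(id31) recv 94: fwd; pos5(id44) recv 89: fwd
Round 4: pos5(id44) recv 94: fwd; pos0(id85) recv 89: fwd
After round 4: 2 messages still in flight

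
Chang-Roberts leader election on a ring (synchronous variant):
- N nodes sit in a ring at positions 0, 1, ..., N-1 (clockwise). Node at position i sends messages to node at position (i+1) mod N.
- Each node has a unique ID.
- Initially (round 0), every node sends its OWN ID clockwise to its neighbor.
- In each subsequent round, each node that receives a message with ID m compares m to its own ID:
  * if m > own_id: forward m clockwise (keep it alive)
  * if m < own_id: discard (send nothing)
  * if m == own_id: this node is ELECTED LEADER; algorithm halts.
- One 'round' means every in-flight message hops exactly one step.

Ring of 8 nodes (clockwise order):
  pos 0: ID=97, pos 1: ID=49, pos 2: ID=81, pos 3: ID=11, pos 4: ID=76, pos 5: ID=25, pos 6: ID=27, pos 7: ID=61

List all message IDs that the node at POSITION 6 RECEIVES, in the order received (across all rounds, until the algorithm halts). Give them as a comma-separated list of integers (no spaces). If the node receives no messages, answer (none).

Round 1: pos1(id49) recv 97: fwd; pos2(id81) recv 49: drop; pos3(id11) recv 81: fwd; pos4(id76) recv 11: drop; pos5(id25) recv 76: fwd; pos6(id27) recv 25: drop; pos7(id61) recv 27: drop; pos0(id97) recv 61: drop
Round 2: pos2(id81) recv 97: fwd; pos4(id76) recv 81: fwd; pos6(id27) recv 76: fwd
Round 3: pos3(id11) recv 97: fwd; pos5(id25) recv 81: fwd; pos7(id61) recv 76: fwd
Round 4: pos4(id76) recv 97: fwd; pos6(id27) recv 81: fwd; pos0(id97) recv 76: drop
Round 5: pos5(id25) recv 97: fwd; pos7(id61) recv 81: fwd
Round 6: pos6(id27) recv 97: fwd; pos0(id97) recv 81: drop
Round 7: pos7(id61) recv 97: fwd
Round 8: pos0(id97) recv 97: ELECTED

Answer: 25,76,81,97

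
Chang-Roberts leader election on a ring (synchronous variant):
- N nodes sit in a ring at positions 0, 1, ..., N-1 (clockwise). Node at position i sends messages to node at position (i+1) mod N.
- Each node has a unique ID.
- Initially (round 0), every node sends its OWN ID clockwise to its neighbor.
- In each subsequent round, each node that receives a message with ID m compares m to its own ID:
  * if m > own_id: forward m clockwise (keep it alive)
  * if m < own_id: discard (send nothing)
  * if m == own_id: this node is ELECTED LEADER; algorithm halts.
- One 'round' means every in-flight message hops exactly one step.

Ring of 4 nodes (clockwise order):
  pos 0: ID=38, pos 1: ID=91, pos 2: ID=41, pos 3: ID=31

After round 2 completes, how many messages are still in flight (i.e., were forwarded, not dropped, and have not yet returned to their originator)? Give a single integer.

Round 1: pos1(id91) recv 38: drop; pos2(id41) recv 91: fwd; pos3(id31) recv 41: fwd; pos0(id38) recv 31: drop
Round 2: pos3(id31) recv 91: fwd; pos0(id38) recv 41: fwd
After round 2: 2 messages still in flight

Answer: 2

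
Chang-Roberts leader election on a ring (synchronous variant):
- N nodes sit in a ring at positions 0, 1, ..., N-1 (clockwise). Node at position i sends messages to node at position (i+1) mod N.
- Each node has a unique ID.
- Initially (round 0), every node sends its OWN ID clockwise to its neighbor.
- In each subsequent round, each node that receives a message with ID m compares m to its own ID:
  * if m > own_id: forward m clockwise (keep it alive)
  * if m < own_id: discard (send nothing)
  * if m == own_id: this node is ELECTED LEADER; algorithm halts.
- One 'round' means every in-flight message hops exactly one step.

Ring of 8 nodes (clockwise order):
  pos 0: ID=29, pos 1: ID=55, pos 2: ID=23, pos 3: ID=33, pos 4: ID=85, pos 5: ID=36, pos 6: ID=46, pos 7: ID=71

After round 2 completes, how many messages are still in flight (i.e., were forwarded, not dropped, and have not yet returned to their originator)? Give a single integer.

Round 1: pos1(id55) recv 29: drop; pos2(id23) recv 55: fwd; pos3(id33) recv 23: drop; pos4(id85) recv 33: drop; pos5(id36) recv 85: fwd; pos6(id46) recv 36: drop; pos7(id71) recv 46: drop; pos0(id29) recv 71: fwd
Round 2: pos3(id33) recv 55: fwd; pos6(id46) recv 85: fwd; pos1(id55) recv 71: fwd
After round 2: 3 messages still in flight

Answer: 3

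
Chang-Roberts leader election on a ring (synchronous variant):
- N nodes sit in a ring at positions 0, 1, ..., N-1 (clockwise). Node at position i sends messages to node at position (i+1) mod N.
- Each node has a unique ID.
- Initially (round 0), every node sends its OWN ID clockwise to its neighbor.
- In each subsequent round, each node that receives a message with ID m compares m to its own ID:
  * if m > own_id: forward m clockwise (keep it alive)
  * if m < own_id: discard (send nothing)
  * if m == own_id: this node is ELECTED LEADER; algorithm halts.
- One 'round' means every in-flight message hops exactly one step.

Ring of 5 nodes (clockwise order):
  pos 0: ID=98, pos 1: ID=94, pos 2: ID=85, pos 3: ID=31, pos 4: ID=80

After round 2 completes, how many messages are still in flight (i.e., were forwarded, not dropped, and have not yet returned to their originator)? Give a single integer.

Round 1: pos1(id94) recv 98: fwd; pos2(id85) recv 94: fwd; pos3(id31) recv 85: fwd; pos4(id80) recv 31: drop; pos0(id98) recv 80: drop
Round 2: pos2(id85) recv 98: fwd; pos3(id31) recv 94: fwd; pos4(id80) recv 85: fwd
After round 2: 3 messages still in flight

Answer: 3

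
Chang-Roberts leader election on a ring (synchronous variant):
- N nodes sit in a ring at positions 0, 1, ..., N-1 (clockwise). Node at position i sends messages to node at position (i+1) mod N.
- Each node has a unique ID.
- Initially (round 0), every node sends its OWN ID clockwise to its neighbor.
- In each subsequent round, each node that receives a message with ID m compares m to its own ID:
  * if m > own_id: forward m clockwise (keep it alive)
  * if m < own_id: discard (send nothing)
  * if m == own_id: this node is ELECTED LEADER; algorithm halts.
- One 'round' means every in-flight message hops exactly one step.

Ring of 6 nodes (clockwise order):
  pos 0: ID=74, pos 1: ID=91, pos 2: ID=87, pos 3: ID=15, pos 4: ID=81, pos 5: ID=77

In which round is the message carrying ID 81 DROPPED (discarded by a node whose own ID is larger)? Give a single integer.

Answer: 3

Derivation:
Round 1: pos1(id91) recv 74: drop; pos2(id87) recv 91: fwd; pos3(id15) recv 87: fwd; pos4(id81) recv 15: drop; pos5(id77) recv 81: fwd; pos0(id74) recv 77: fwd
Round 2: pos3(id15) recv 91: fwd; pos4(id81) recv 87: fwd; pos0(id74) recv 81: fwd; pos1(id91) recv 77: drop
Round 3: pos4(id81) recv 91: fwd; pos5(id77) recv 87: fwd; pos1(id91) recv 81: drop
Round 4: pos5(id77) recv 91: fwd; pos0(id74) recv 87: fwd
Round 5: pos0(id74) recv 91: fwd; pos1(id91) recv 87: drop
Round 6: pos1(id91) recv 91: ELECTED
Message ID 81 originates at pos 4; dropped at pos 1 in round 3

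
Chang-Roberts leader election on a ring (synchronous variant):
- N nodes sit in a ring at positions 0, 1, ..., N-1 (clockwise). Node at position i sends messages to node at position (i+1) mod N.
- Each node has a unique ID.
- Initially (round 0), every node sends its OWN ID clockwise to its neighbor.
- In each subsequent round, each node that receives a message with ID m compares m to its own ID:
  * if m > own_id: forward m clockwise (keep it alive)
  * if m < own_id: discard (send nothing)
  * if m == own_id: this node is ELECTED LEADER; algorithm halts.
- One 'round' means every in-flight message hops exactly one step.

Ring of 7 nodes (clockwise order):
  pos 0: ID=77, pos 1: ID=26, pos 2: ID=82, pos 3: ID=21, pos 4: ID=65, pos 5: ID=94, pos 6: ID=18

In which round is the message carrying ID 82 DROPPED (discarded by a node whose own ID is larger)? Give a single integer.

Answer: 3

Derivation:
Round 1: pos1(id26) recv 77: fwd; pos2(id82) recv 26: drop; pos3(id21) recv 82: fwd; pos4(id65) recv 21: drop; pos5(id94) recv 65: drop; pos6(id18) recv 94: fwd; pos0(id77) recv 18: drop
Round 2: pos2(id82) recv 77: drop; pos4(id65) recv 82: fwd; pos0(id77) recv 94: fwd
Round 3: pos5(id94) recv 82: drop; pos1(id26) recv 94: fwd
Round 4: pos2(id82) recv 94: fwd
Round 5: pos3(id21) recv 94: fwd
Round 6: pos4(id65) recv 94: fwd
Round 7: pos5(id94) recv 94: ELECTED
Message ID 82 originates at pos 2; dropped at pos 5 in round 3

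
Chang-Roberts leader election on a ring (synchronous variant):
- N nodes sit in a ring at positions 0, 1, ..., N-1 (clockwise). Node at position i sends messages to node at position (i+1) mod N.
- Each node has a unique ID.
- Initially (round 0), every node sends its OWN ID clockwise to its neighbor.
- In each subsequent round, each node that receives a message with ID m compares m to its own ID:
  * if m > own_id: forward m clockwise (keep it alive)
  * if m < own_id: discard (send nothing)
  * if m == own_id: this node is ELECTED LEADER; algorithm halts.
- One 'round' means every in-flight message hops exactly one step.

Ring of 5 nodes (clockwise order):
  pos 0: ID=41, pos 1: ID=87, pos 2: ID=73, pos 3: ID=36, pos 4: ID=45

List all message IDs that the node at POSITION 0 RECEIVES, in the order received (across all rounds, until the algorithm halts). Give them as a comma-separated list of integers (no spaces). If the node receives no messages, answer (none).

Round 1: pos1(id87) recv 41: drop; pos2(id73) recv 87: fwd; pos3(id36) recv 73: fwd; pos4(id45) recv 36: drop; pos0(id41) recv 45: fwd
Round 2: pos3(id36) recv 87: fwd; pos4(id45) recv 73: fwd; pos1(id87) recv 45: drop
Round 3: pos4(id45) recv 87: fwd; pos0(id41) recv 73: fwd
Round 4: pos0(id41) recv 87: fwd; pos1(id87) recv 73: drop
Round 5: pos1(id87) recv 87: ELECTED

Answer: 45,73,87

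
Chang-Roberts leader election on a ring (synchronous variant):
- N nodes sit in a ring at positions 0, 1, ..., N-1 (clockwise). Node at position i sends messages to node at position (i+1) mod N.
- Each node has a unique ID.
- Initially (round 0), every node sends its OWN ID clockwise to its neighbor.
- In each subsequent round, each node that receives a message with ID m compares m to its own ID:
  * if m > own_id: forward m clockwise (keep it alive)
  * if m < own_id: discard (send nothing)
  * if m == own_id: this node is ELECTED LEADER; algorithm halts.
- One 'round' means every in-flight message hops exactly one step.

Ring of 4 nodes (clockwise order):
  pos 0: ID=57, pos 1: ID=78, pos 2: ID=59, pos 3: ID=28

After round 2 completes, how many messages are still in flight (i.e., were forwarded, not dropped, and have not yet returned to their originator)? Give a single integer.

Round 1: pos1(id78) recv 57: drop; pos2(id59) recv 78: fwd; pos3(id28) recv 59: fwd; pos0(id57) recv 28: drop
Round 2: pos3(id28) recv 78: fwd; pos0(id57) recv 59: fwd
After round 2: 2 messages still in flight

Answer: 2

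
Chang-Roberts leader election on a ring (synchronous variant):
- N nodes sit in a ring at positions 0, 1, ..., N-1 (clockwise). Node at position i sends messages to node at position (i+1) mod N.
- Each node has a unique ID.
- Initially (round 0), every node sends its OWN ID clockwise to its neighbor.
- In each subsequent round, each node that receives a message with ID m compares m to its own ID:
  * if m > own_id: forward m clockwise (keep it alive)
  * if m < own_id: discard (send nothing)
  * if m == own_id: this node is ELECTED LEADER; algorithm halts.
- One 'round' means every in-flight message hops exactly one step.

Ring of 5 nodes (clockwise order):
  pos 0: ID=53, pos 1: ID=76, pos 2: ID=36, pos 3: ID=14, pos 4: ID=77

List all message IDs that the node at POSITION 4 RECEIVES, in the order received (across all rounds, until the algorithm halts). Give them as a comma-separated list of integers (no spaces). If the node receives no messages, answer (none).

Answer: 14,36,76,77

Derivation:
Round 1: pos1(id76) recv 53: drop; pos2(id36) recv 76: fwd; pos3(id14) recv 36: fwd; pos4(id77) recv 14: drop; pos0(id53) recv 77: fwd
Round 2: pos3(id14) recv 76: fwd; pos4(id77) recv 36: drop; pos1(id76) recv 77: fwd
Round 3: pos4(id77) recv 76: drop; pos2(id36) recv 77: fwd
Round 4: pos3(id14) recv 77: fwd
Round 5: pos4(id77) recv 77: ELECTED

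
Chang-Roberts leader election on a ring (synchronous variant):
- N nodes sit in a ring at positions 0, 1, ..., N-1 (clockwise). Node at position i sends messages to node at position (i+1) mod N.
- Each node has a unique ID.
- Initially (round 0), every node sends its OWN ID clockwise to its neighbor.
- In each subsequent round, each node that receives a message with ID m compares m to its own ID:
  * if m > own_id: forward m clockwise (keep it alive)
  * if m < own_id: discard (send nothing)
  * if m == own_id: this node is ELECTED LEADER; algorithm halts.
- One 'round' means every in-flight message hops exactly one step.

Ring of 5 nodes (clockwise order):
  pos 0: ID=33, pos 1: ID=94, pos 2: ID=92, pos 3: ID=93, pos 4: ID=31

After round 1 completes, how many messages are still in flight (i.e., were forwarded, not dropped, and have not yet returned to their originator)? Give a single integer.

Round 1: pos1(id94) recv 33: drop; pos2(id92) recv 94: fwd; pos3(id93) recv 92: drop; pos4(id31) recv 93: fwd; pos0(id33) recv 31: drop
After round 1: 2 messages still in flight

Answer: 2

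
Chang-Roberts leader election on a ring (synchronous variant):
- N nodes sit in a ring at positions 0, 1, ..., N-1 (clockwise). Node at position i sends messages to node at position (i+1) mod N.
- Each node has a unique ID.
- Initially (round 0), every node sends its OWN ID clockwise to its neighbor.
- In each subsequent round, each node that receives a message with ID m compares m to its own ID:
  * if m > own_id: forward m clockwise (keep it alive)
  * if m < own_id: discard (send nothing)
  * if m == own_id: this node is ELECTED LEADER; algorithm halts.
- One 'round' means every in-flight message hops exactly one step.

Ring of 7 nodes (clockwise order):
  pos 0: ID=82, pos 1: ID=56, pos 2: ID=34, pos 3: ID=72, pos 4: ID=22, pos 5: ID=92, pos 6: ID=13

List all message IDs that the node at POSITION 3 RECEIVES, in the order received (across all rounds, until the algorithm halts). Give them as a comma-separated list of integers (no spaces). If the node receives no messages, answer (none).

Round 1: pos1(id56) recv 82: fwd; pos2(id34) recv 56: fwd; pos3(id72) recv 34: drop; pos4(id22) recv 72: fwd; pos5(id92) recv 22: drop; pos6(id13) recv 92: fwd; pos0(id82) recv 13: drop
Round 2: pos2(id34) recv 82: fwd; pos3(id72) recv 56: drop; pos5(id92) recv 72: drop; pos0(id82) recv 92: fwd
Round 3: pos3(id72) recv 82: fwd; pos1(id56) recv 92: fwd
Round 4: pos4(id22) recv 82: fwd; pos2(id34) recv 92: fwd
Round 5: pos5(id92) recv 82: drop; pos3(id72) recv 92: fwd
Round 6: pos4(id22) recv 92: fwd
Round 7: pos5(id92) recv 92: ELECTED

Answer: 34,56,82,92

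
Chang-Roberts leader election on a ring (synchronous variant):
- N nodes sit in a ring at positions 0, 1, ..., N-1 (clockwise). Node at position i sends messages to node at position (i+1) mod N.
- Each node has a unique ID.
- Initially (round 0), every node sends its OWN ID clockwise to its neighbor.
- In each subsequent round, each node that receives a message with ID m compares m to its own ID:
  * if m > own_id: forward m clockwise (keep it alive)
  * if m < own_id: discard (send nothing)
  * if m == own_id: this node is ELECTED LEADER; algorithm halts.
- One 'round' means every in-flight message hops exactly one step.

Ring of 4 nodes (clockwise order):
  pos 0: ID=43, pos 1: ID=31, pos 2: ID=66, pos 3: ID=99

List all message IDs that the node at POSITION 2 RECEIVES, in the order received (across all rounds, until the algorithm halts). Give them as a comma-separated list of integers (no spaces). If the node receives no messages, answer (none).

Answer: 31,43,99

Derivation:
Round 1: pos1(id31) recv 43: fwd; pos2(id66) recv 31: drop; pos3(id99) recv 66: drop; pos0(id43) recv 99: fwd
Round 2: pos2(id66) recv 43: drop; pos1(id31) recv 99: fwd
Round 3: pos2(id66) recv 99: fwd
Round 4: pos3(id99) recv 99: ELECTED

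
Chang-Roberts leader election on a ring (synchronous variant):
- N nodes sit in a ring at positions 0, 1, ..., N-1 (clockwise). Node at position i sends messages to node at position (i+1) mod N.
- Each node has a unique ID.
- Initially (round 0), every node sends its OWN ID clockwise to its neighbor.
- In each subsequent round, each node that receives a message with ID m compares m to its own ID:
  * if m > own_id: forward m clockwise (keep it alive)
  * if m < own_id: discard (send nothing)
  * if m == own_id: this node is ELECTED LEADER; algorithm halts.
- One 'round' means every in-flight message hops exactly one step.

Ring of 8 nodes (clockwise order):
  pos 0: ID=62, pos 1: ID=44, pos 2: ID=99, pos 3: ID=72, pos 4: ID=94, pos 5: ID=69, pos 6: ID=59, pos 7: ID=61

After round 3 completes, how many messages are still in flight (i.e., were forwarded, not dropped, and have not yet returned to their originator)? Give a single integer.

Round 1: pos1(id44) recv 62: fwd; pos2(id99) recv 44: drop; pos3(id72) recv 99: fwd; pos4(id94) recv 72: drop; pos5(id69) recv 94: fwd; pos6(id59) recv 69: fwd; pos7(id61) recv 59: drop; pos0(id62) recv 61: drop
Round 2: pos2(id99) recv 62: drop; pos4(id94) recv 99: fwd; pos6(id59) recv 94: fwd; pos7(id61) recv 69: fwd
Round 3: pos5(id69) recv 99: fwd; pos7(id61) recv 94: fwd; pos0(id62) recv 69: fwd
After round 3: 3 messages still in flight

Answer: 3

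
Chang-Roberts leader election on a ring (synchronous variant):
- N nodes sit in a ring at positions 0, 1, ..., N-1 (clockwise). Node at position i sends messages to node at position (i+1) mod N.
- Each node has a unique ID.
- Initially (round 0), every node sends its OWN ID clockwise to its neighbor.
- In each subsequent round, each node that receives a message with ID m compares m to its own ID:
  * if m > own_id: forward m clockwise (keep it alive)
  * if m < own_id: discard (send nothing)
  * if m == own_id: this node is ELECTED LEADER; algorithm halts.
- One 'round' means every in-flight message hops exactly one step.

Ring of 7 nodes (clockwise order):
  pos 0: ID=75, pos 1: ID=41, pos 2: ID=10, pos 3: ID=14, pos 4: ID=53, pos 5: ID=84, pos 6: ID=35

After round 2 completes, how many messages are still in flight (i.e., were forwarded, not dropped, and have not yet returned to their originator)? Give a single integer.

Answer: 3

Derivation:
Round 1: pos1(id41) recv 75: fwd; pos2(id10) recv 41: fwd; pos3(id14) recv 10: drop; pos4(id53) recv 14: drop; pos5(id84) recv 53: drop; pos6(id35) recv 84: fwd; pos0(id75) recv 35: drop
Round 2: pos2(id10) recv 75: fwd; pos3(id14) recv 41: fwd; pos0(id75) recv 84: fwd
After round 2: 3 messages still in flight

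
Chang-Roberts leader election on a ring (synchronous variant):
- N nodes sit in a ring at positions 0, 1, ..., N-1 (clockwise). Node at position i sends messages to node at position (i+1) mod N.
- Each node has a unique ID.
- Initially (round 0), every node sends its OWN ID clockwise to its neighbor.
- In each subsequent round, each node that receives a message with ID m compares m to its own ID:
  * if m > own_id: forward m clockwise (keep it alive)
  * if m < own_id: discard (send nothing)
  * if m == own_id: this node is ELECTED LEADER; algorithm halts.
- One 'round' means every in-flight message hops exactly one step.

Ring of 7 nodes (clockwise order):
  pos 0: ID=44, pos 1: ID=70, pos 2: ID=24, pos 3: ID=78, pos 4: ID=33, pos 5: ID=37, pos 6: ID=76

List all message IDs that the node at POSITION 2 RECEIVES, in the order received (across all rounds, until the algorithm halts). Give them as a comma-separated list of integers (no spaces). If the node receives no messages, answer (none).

Answer: 70,76,78

Derivation:
Round 1: pos1(id70) recv 44: drop; pos2(id24) recv 70: fwd; pos3(id78) recv 24: drop; pos4(id33) recv 78: fwd; pos5(id37) recv 33: drop; pos6(id76) recv 37: drop; pos0(id44) recv 76: fwd
Round 2: pos3(id78) recv 70: drop; pos5(id37) recv 78: fwd; pos1(id70) recv 76: fwd
Round 3: pos6(id76) recv 78: fwd; pos2(id24) recv 76: fwd
Round 4: pos0(id44) recv 78: fwd; pos3(id78) recv 76: drop
Round 5: pos1(id70) recv 78: fwd
Round 6: pos2(id24) recv 78: fwd
Round 7: pos3(id78) recv 78: ELECTED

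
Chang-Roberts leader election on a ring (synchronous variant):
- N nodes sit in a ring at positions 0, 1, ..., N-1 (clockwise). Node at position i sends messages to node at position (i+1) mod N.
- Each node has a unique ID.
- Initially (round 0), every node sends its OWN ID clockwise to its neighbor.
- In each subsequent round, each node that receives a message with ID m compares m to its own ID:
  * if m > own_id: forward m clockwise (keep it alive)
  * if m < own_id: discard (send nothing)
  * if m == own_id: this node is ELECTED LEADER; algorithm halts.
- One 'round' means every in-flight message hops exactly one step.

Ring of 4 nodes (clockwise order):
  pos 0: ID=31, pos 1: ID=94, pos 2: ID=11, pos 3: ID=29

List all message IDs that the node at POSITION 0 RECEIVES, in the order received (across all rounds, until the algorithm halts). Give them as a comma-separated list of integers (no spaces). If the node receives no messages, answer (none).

Round 1: pos1(id94) recv 31: drop; pos2(id11) recv 94: fwd; pos3(id29) recv 11: drop; pos0(id31) recv 29: drop
Round 2: pos3(id29) recv 94: fwd
Round 3: pos0(id31) recv 94: fwd
Round 4: pos1(id94) recv 94: ELECTED

Answer: 29,94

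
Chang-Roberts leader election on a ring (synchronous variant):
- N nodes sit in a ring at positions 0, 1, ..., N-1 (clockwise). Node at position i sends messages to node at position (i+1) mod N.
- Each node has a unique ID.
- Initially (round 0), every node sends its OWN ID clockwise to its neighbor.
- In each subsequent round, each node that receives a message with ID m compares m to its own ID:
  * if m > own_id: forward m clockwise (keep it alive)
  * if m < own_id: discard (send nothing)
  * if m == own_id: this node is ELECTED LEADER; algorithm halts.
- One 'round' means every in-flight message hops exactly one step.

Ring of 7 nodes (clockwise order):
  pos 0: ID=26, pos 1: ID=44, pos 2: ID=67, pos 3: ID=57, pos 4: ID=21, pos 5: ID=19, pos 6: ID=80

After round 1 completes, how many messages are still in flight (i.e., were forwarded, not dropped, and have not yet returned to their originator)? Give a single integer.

Round 1: pos1(id44) recv 26: drop; pos2(id67) recv 44: drop; pos3(id57) recv 67: fwd; pos4(id21) recv 57: fwd; pos5(id19) recv 21: fwd; pos6(id80) recv 19: drop; pos0(id26) recv 80: fwd
After round 1: 4 messages still in flight

Answer: 4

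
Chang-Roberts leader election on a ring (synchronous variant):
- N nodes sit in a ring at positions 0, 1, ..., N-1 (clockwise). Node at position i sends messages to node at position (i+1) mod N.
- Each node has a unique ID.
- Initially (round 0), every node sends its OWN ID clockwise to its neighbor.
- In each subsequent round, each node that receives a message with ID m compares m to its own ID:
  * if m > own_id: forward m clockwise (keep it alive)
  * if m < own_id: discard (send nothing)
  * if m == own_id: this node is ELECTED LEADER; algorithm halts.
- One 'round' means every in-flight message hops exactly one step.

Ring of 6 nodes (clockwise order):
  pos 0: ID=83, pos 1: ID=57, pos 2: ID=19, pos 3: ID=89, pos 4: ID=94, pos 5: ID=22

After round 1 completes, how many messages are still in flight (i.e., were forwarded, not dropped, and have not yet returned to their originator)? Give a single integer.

Answer: 3

Derivation:
Round 1: pos1(id57) recv 83: fwd; pos2(id19) recv 57: fwd; pos3(id89) recv 19: drop; pos4(id94) recv 89: drop; pos5(id22) recv 94: fwd; pos0(id83) recv 22: drop
After round 1: 3 messages still in flight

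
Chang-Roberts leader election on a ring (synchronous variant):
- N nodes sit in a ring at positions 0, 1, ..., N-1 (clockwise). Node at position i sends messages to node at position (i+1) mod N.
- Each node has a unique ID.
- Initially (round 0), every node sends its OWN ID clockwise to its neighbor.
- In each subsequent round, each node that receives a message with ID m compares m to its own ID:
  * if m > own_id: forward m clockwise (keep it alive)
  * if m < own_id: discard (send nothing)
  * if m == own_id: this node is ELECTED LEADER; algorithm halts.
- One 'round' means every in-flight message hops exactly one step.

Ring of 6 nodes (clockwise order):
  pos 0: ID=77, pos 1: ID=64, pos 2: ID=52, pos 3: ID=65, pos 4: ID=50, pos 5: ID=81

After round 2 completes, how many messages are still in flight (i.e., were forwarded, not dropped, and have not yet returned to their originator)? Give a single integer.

Answer: 2

Derivation:
Round 1: pos1(id64) recv 77: fwd; pos2(id52) recv 64: fwd; pos3(id65) recv 52: drop; pos4(id50) recv 65: fwd; pos5(id81) recv 50: drop; pos0(id77) recv 81: fwd
Round 2: pos2(id52) recv 77: fwd; pos3(id65) recv 64: drop; pos5(id81) recv 65: drop; pos1(id64) recv 81: fwd
After round 2: 2 messages still in flight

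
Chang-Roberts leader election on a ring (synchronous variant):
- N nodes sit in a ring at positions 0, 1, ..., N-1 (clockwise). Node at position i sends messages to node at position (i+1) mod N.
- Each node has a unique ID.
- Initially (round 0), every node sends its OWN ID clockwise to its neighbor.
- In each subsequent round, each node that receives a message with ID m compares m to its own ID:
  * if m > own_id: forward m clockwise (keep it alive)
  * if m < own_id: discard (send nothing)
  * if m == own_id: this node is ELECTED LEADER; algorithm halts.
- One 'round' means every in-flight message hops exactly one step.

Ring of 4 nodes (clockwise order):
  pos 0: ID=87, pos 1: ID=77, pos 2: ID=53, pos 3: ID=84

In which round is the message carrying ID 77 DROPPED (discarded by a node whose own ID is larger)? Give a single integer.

Answer: 2

Derivation:
Round 1: pos1(id77) recv 87: fwd; pos2(id53) recv 77: fwd; pos3(id84) recv 53: drop; pos0(id87) recv 84: drop
Round 2: pos2(id53) recv 87: fwd; pos3(id84) recv 77: drop
Round 3: pos3(id84) recv 87: fwd
Round 4: pos0(id87) recv 87: ELECTED
Message ID 77 originates at pos 1; dropped at pos 3 in round 2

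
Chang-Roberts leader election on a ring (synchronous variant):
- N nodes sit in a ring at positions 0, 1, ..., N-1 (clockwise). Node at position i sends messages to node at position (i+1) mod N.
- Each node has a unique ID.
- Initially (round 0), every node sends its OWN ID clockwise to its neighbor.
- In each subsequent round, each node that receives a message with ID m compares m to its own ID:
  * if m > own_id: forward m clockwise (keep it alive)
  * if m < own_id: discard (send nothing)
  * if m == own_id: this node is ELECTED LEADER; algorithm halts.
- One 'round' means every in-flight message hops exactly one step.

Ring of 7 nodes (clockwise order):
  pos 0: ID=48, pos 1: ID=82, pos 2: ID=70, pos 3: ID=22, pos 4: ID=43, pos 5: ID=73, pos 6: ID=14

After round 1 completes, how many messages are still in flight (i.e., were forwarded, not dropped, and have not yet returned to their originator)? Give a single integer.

Round 1: pos1(id82) recv 48: drop; pos2(id70) recv 82: fwd; pos3(id22) recv 70: fwd; pos4(id43) recv 22: drop; pos5(id73) recv 43: drop; pos6(id14) recv 73: fwd; pos0(id48) recv 14: drop
After round 1: 3 messages still in flight

Answer: 3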